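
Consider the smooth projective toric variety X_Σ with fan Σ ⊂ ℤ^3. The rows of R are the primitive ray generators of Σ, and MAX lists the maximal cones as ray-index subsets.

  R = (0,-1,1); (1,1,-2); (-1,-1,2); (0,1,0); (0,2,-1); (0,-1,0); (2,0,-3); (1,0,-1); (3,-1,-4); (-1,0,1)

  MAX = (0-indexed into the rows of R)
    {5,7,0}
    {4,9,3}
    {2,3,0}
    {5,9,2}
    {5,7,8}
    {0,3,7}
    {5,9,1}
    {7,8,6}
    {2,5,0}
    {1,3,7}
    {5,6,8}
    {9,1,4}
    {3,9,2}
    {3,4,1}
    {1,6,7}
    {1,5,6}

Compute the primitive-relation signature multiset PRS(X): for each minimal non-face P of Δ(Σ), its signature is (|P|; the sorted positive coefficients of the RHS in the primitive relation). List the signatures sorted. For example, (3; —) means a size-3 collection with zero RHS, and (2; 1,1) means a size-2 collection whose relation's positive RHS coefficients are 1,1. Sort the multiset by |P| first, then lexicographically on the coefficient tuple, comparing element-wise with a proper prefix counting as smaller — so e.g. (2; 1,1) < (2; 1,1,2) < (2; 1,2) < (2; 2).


24 collections generate NE(X_Σ); each relation:

  P = {1,2}:  v_{1} + v_{2} = 0  ⟹  sig = (2; —)
  P = {3,5}:  v_{3} + v_{5} = 0  ⟹  sig = (2; —)
  P = {7,9}:  v_{7} + v_{9} = 0  ⟹  sig = (2; —)
  P = {0,1}:  v_{0} + v_{1} = v_{7}  ⟹  sig = (2; 1)
  P = {0,4}:  v_{0} + v_{4} = v_{3}  ⟹  sig = (2; 1)
  P = {0,9}:  v_{0} + v_{9} = v_{2}  ⟹  sig = (2; 1)
  P = {2,7}:  v_{2} + v_{7} = v_{0}  ⟹  sig = (2; 1)
  P = {2,4}:  v_{2} + v_{4} = v_{3} + v_{9}  ⟹  sig = (2; 1,1)
  P = {2,6}:  v_{2} + v_{6} = v_{5} + v_{7}  ⟹  sig = (2; 1,1)
  P = {3,6}:  v_{3} + v_{6} = v_{1} + v_{7}  ⟹  sig = (2; 1,1)
  P = {3,8}:  v_{3} + v_{8} = v_{6} + v_{7}  ⟹  sig = (2; 1,1)
  P = {4,5}:  v_{4} + v_{5} = v_{1} + v_{9}  ⟹  sig = (2; 1,1)
  P = {4,7}:  v_{4} + v_{7} = v_{1} + v_{3}  ⟹  sig = (2; 1,1)
  P = {4,8}:  v_{4} + v_{8} = v_{1} + v_{6}  ⟹  sig = (2; 1,1)
  P = {6,9}:  v_{6} + v_{9} = v_{1} + v_{5}  ⟹  sig = (2; 1,1)
  P = {8,9}:  v_{8} + v_{9} = v_{5} + v_{6}  ⟹  sig = (2; 1,1)
  P = {0,6}:  v_{0} + v_{6} = v_{5} + 2·v_{7}  ⟹  sig = (2; 1,2)
  P = {1,8}:  v_{1} + v_{8} = 2·v_{6}  ⟹  sig = (2; 2)
  P = {4,6}:  v_{4} + v_{6} = 2·v_{1}  ⟹  sig = (2; 2)
  P = {2,8}:  v_{2} + v_{8} = 2·v_{5} + 2·v_{7}  ⟹  sig = (2; 2,2)
  P = {0,8}:  v_{0} + v_{8} = 2·v_{5} + 3·v_{7}  ⟹  sig = (2; 2,3)
  P = {1,3,9}:  v_{1} + v_{3} + v_{9} = v_{4}  ⟹  sig = (3; 1)
  P = {1,5,7}:  v_{1} + v_{5} + v_{7} = v_{6}  ⟹  sig = (3; 1)
  P = {5,6,7}:  v_{5} + v_{6} + v_{7} = v_{8}  ⟹  sig = (3; 1)

so the primitive-relation signature multiset is
    (2; —)
    (2; —)
    (2; —)
    (2; 1)
    (2; 1)
    (2; 1)
    (2; 1)
    (2; 1,1)
    (2; 1,1)
    (2; 1,1)
    (2; 1,1)
    (2; 1,1)
    (2; 1,1)
    (2; 1,1)
    (2; 1,1)
    (2; 1,1)
    (2; 1,2)
    (2; 2)
    (2; 2)
    (2; 2,2)
    (2; 2,3)
    (3; 1)
    (3; 1)
    (3; 1)


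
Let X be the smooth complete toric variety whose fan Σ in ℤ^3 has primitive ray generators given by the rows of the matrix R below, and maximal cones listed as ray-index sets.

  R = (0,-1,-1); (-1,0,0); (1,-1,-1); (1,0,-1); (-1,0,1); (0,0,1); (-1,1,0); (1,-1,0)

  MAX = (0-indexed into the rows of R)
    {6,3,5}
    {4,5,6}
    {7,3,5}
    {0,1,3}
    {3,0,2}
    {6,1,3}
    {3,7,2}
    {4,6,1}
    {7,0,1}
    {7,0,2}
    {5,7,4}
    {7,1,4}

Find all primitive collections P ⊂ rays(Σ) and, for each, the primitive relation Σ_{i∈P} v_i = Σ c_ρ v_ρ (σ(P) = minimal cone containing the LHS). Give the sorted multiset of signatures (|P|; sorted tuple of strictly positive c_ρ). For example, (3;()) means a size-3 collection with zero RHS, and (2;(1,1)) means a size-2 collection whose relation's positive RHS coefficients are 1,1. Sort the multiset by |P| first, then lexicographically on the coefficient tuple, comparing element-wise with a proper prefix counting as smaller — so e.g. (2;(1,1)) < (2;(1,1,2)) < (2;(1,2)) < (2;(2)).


|primitive collections| = 12. Relations:

  {3,4}:  v_{3} + v_{4} = 0  so sig = (2;())
  {6,7}:  v_{6} + v_{7} = 0  so sig = (2;())
  {1,2}:  v_{1} + v_{2} = v_{0}  so sig = (2;(1))
  {1,5}:  v_{1} + v_{5} = v_{4}  so sig = (2;(1))
  {2,5}:  v_{2} + v_{5} = v_{7}  so sig = (2;(1))
  {0,5}:  v_{0} + v_{5} = v_{1} + v_{7}  so sig = (2;(1,1))
  {2,4}:  v_{2} + v_{4} = v_{1} + v_{7}  so sig = (2;(1,1))
  {2,6}:  v_{2} + v_{6} = v_{1} + v_{3}  so sig = (2;(1,1))
  {0,4}:  v_{0} + v_{4} = 2·v_{1} + v_{7}  so sig = (2;(1,2))
  {0,6}:  v_{0} + v_{6} = 2·v_{1} + v_{3}  so sig = (2;(1,2))
  {1,3,7}:  v_{1} + v_{3} + v_{7} = v_{2}  so sig = (3;(1))
  {0,3,7}:  v_{0} + v_{3} + v_{7} = 2·v_{2}  so sig = (3;(2))

Sorted signature multiset PRS(X):
    (2;())
    (2;())
    (2;(1))
    (2;(1))
    (2;(1))
    (2;(1,1))
    (2;(1,1))
    (2;(1,1))
    (2;(1,2))
    (2;(1,2))
    (3;(1))
    (3;(2))


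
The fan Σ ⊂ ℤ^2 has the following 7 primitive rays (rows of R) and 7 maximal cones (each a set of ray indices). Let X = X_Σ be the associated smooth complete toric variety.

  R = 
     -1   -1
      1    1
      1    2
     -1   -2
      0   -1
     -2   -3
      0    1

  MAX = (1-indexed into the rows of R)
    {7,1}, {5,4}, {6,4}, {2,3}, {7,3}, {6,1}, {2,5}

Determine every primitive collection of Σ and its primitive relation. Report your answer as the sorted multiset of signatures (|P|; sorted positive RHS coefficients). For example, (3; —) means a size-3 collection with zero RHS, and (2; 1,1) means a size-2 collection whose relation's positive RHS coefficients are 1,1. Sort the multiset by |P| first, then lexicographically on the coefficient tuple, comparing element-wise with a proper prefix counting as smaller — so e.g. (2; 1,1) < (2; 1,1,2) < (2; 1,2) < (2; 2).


Δ(Σ) — 7 vertices, 14 min non-faces:

  P = {1,2}:  v_{1} + v_{2} = 0  so sig = (2; —)
  P = {3,4}:  v_{3} + v_{4} = 0  so sig = (2; —)
  P = {5,7}:  v_{5} + v_{7} = 0  so sig = (2; —)
  P = {1,3}:  v_{1} + v_{3} = v_{7}  so sig = (2; 1)
  P = {1,4}:  v_{1} + v_{4} = v_{6}  so sig = (2; 1)
  P = {1,5}:  v_{1} + v_{5} = v_{4}  so sig = (2; 1)
  P = {2,4}:  v_{2} + v_{4} = v_{5}  so sig = (2; 1)
  P = {2,6}:  v_{2} + v_{6} = v_{4}  so sig = (2; 1)
  P = {2,7}:  v_{2} + v_{7} = v_{3}  so sig = (2; 1)
  P = {3,5}:  v_{3} + v_{5} = v_{2}  so sig = (2; 1)
  P = {3,6}:  v_{3} + v_{6} = v_{1}  so sig = (2; 1)
  P = {4,7}:  v_{4} + v_{7} = v_{1}  so sig = (2; 1)
  P = {5,6}:  v_{5} + v_{6} = 2·v_{4}  so sig = (2; 2)
  P = {6,7}:  v_{6} + v_{7} = 2·v_{1}  so sig = (2; 2)

Hence PRS(X_Σ) =
{ (2; —) ×3,  (2; 1) ×9,  (2; 2) ×2 }


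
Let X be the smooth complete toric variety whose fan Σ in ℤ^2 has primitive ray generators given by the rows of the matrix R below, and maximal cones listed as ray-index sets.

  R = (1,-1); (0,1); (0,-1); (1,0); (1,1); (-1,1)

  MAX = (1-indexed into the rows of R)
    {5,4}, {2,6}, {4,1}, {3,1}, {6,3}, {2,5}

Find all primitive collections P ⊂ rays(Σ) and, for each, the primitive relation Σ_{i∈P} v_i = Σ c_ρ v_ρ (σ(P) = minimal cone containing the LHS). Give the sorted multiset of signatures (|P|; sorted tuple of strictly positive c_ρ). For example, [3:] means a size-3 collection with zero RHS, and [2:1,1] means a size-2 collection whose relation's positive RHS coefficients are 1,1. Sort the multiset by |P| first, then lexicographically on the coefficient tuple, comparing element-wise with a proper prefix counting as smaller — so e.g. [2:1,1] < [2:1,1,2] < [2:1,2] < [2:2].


9 collections generate NE(X_Σ); each relation:

  P = {1,6}:  v_{1} + v_{6} = 0 — sig = [2:]
  P = {2,3}:  v_{2} + v_{3} = 0 — sig = [2:]
  P = {1,2}:  v_{1} + v_{2} = v_{4} — sig = [2:1]
  P = {2,4}:  v_{2} + v_{4} = v_{5} — sig = [2:1]
  P = {3,4}:  v_{3} + v_{4} = v_{1} — sig = [2:1]
  P = {3,5}:  v_{3} + v_{5} = v_{4} — sig = [2:1]
  P = {4,6}:  v_{4} + v_{6} = v_{2} — sig = [2:1]
  P = {1,5}:  v_{1} + v_{5} = 2·v_{4} — sig = [2:2]
  P = {5,6}:  v_{5} + v_{6} = 2·v_{2} — sig = [2:2]

Signatures (|P|; sorted positive RHS coefficients), sorted:
    [2:]
    [2:]
    [2:1]
    [2:1]
    [2:1]
    [2:1]
    [2:1]
    [2:2]
    [2:2]


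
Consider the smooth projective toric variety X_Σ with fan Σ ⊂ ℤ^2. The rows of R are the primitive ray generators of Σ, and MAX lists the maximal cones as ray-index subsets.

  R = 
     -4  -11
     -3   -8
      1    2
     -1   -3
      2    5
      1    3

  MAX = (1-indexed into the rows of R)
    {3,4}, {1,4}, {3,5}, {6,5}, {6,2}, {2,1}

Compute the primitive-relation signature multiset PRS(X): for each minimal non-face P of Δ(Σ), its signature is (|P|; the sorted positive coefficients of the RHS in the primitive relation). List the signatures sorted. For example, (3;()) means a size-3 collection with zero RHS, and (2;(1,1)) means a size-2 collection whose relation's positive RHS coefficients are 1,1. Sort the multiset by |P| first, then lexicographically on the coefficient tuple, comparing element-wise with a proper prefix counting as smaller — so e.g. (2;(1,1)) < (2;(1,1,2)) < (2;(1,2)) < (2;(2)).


9 collections generate NE(X_Σ); each relation:

  • {4,6}:  v_{4} + v_{6} = 0  so sig = (2;())
  • {1,6}:  v_{1} + v_{6} = v_{2}  so sig = (2;(1))
  • {2,4}:  v_{2} + v_{4} = v_{1}  so sig = (2;(1))
  • {2,5}:  v_{2} + v_{5} = v_{4}  so sig = (2;(1))
  • {3,6}:  v_{3} + v_{6} = v_{5}  so sig = (2;(1))
  • {4,5}:  v_{4} + v_{5} = v_{3}  so sig = (2;(1))
  • {1,5}:  v_{1} + v_{5} = 2·v_{4}  so sig = (2;(2))
  • {2,3}:  v_{2} + v_{3} = 2·v_{4}  so sig = (2;(2))
  • {1,3}:  v_{1} + v_{3} = 3·v_{4}  so sig = (2;(3))

so the primitive-relation signature multiset is
{ (2;()),  (2;(1)) ×5,  (2;(2)) ×2,  (2;(3)) }


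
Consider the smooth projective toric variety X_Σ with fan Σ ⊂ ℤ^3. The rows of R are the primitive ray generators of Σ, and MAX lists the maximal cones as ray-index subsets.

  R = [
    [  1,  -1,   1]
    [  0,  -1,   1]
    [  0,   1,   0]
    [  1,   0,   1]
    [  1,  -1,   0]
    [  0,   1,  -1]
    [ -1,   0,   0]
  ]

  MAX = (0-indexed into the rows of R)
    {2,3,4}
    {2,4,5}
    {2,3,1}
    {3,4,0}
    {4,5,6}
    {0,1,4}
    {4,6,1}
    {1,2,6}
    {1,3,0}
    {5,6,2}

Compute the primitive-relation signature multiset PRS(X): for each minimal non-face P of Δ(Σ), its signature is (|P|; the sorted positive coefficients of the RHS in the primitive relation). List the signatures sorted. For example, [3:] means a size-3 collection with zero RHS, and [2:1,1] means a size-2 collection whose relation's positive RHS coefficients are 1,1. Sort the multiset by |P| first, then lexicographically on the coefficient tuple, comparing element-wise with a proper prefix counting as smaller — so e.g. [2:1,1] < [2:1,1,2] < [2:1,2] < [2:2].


Σ has 9 primitive collections:

  {1,5}:  v_{1} + v_{5} = 0  ⇒ sig = [2:]
  {0,2}:  v_{0} + v_{2} = v_{3}  ⇒ sig = [2:1]
  {0,6}:  v_{0} + v_{6} = v_{1}  ⇒ sig = [2:1]
  {0,5}:  v_{0} + v_{5} = v_{2} + v_{4}  ⇒ sig = [2:1,1]
  {3,6}:  v_{3} + v_{6} = v_{1} + v_{2}  ⇒ sig = [2:1,1]
  {3,5}:  v_{3} + v_{5} = 2·v_{2} + v_{4}  ⇒ sig = [2:1,2]
  {2,4,6}:  v_{2} + v_{4} + v_{6} = 0  ⇒ sig = [3:]
  {1,2,4}:  v_{1} + v_{2} + v_{4} = v_{0}  ⇒ sig = [3:1]
  {1,3,4}:  v_{1} + v_{3} + v_{4} = 2·v_{0}  ⇒ sig = [3:2]

so the primitive-relation signature multiset is
[[2:], [2:1], [2:1], [2:1,1], [2:1,1], [2:1,2], [3:], [3:1], [3:2]]


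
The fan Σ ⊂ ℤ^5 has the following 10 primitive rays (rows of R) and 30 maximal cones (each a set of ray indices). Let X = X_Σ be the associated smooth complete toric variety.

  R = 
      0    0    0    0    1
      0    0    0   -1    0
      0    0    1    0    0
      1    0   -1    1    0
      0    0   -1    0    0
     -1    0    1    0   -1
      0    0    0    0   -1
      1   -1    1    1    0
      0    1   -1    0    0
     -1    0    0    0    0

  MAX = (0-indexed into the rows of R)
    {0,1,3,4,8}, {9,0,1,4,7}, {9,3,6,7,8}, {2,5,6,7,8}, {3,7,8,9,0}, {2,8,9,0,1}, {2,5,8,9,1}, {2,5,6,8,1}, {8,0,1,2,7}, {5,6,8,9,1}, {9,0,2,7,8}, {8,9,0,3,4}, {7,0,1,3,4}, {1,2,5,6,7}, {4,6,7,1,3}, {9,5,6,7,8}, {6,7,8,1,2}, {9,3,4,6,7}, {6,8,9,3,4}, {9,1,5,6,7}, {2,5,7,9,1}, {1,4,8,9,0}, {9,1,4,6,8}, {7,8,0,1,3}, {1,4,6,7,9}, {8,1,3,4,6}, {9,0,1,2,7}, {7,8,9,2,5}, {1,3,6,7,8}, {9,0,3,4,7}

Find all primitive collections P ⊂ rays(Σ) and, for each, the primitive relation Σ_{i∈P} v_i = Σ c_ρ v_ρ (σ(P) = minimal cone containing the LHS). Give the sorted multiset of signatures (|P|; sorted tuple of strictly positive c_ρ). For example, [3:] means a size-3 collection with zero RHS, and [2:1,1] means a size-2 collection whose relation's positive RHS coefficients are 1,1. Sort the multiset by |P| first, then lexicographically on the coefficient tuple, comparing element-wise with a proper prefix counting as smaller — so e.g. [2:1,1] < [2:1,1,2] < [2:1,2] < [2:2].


The 11 primitive collections of Σ (r=10, n=5):

  P={0,6}:  v_{0} + v_{6} = 0  ⟹  sig = [2:]
  P={2,4}:  v_{2} + v_{4} = 0  ⟹  sig = [2:]
  P={0,5}:  v_{0} + v_{5} = v_{2} + v_{9}  ⟹  sig = [2:1,1]
  P={2,3}:  v_{2} + v_{3} = v_{7} + v_{8}  ⟹  sig = [2:1,1]
  P={4,5}:  v_{4} + v_{5} = v_{6} + v_{9}  ⟹  sig = [2:1,1]
  P={3,5}:  v_{3} + v_{5} = v_{6} + v_{7} + v_{8} + v_{9}  ⟹  sig = [2:1,1,1,1]
  P={1,3,9}:  v_{1} + v_{3} + v_{9} = v_{4}  ⟹  sig = [3:1]
  P={2,6,9}:  v_{2} + v_{6} + v_{9} = v_{5}  ⟹  sig = [3:1]
  P={4,7,8}:  v_{4} + v_{7} + v_{8} = v_{3}  ⟹  sig = [3:1]
  P={1,7,8,9}:  v_{1} + v_{7} + v_{8} + v_{9} = 0  ⟹  sig = [4:]
  P={1,5,7,8}:  v_{1} + v_{5} + v_{7} + v_{8} = v_{2} + v_{6}  ⟹  sig = [4:1,1]

Signatures (|P|; sorted positive RHS coefficients), sorted:
[[2:], [2:], [2:1,1], [2:1,1], [2:1,1], [2:1,1,1,1], [3:1], [3:1], [3:1], [4:], [4:1,1]]


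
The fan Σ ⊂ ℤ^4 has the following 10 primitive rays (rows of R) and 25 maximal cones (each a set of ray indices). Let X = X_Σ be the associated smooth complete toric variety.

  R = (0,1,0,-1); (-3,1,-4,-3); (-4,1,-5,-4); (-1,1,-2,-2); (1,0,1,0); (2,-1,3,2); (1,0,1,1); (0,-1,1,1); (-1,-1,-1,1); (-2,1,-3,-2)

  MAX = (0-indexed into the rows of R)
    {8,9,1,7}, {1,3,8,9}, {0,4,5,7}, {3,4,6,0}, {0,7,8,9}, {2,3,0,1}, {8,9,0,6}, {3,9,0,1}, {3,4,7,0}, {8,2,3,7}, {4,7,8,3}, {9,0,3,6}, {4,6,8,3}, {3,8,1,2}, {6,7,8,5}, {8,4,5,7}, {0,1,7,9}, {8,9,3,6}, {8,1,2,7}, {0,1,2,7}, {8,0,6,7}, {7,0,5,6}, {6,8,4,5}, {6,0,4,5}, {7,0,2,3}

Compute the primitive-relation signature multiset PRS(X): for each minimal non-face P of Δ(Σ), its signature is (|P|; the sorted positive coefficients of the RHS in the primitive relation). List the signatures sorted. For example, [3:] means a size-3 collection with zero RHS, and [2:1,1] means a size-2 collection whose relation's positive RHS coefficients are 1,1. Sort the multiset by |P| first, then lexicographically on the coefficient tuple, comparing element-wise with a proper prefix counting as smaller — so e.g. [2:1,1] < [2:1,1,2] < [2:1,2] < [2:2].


Δ(Σ) — 10 vertices, 20 min non-faces:

  P = {5,9}:  v_{5} + v_{9} = 0  ⟹  sig = [2:]
  P = {1,6}:  v_{1} + v_{6} = v_{9}  ⟹  sig = [2:1]
  P = {2,6}:  v_{2} + v_{6} = v_{1}  ⟹  sig = [2:1]
  P = {3,5}:  v_{3} + v_{5} = v_{4}  ⟹  sig = [2:1]
  P = {4,9}:  v_{4} + v_{9} = v_{3}  ⟹  sig = [2:1]
  P = {1,5}:  v_{1} + v_{5} = v_{3} + v_{7}  ⟹  sig = [2:1,1]
  P = {1,4}:  v_{1} + v_{4} = 2·v_{3} + v_{7}  ⟹  sig = [2:1,2]
  P = {2,9}:  v_{2} + v_{9} = 2·v_{1}  ⟹  sig = [2:2]
  P = {2,5}:  v_{2} + v_{5} = 2·v_{3} + 2·v_{7}  ⟹  sig = [2:2,2]
  P = {2,4}:  v_{2} + v_{4} = 3·v_{3} + 2·v_{7}  ⟹  sig = [2:2,3]
  P = {0,4,8}:  v_{0} + v_{4} + v_{8} = 0  ⟹  sig = [3:]
  P = {3,6,7}:  v_{3} + v_{6} + v_{7} = 0  ⟹  sig = [3:]
  P = {0,3,8}:  v_{0} + v_{3} + v_{8} = v_{9}  ⟹  sig = [3:1]
  P = {1,3,7}:  v_{1} + v_{3} + v_{7} = v_{2}  ⟹  sig = [3:1]
  P = {3,7,9}:  v_{3} + v_{7} + v_{9} = v_{1}  ⟹  sig = [3:1]
  P = {4,6,7}:  v_{4} + v_{6} + v_{7} = v_{5}  ⟹  sig = [3:1]
  P = {0,5,8}:  v_{0} + v_{5} + v_{8} = v_{6} + v_{7}  ⟹  sig = [3:1,1]
  P = {6,7,9}:  v_{6} + v_{7} + v_{9} = v_{0} + v_{8}  ⟹  sig = [3:1,1]
  P = {0,2,8}:  v_{0} + v_{2} + v_{8} = v_{1} + v_{7} + v_{9}  ⟹  sig = [3:1,1,1]
  P = {0,1,8}:  v_{0} + v_{1} + v_{8} = v_{7} + 2·v_{9}  ⟹  sig = [3:1,2]

Sorted signature multiset PRS(X):
{ [2:],  [2:1] ×4,  [2:1,1],  [2:1,2],  [2:2],  [2:2,2],  [2:2,3],  [3:] ×2,  [3:1] ×4,  [3:1,1] ×2,  [3:1,1,1],  [3:1,2] }


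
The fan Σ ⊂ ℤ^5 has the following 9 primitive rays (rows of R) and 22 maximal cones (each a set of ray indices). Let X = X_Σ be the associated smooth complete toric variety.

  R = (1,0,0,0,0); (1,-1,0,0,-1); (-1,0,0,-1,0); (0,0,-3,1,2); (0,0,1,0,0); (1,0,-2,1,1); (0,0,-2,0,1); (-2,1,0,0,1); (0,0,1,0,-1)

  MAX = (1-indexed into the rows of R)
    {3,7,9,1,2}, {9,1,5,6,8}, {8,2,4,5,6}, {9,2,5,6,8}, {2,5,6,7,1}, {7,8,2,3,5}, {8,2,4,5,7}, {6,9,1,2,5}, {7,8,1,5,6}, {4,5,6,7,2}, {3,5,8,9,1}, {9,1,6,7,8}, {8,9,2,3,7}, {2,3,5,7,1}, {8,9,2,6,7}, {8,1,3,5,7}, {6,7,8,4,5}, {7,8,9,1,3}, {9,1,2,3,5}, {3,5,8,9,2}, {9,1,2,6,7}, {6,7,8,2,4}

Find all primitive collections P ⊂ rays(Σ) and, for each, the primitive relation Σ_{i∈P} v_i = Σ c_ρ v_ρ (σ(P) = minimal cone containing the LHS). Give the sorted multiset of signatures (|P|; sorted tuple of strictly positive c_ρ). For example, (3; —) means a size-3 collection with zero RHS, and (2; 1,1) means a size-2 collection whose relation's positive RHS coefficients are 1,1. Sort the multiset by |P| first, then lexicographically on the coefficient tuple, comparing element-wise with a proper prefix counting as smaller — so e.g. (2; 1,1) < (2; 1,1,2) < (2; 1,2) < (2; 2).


|primitive collections| = 7. Relations:

  {3,6}:  v_{3} + v_{6} = v_{7}  ⟹  sig = (2; 1)
  {1,4}:  v_{1} + v_{4} = v_{5} + v_{6} + v_{7}  ⟹  sig = (2; 1,1,1)
  {4,9}:  v_{4} + v_{9} = v_{2} + v_{6} + v_{8}  ⟹  sig = (2; 1,1,1)
  {3,4}:  v_{3} + v_{4} = v_{2} + v_{5} + 2·v_{7} + v_{8}  ⟹  sig = (2; 1,1,1,2)
  {1,2,8}:  v_{1} + v_{2} + v_{8} = 0  ⟹  sig = (3; —)
  {5,7,9}:  v_{5} + v_{7} + v_{9} = 0  ⟹  sig = (3; —)
  {2,5,6,7,8}:  v_{2} + v_{5} + v_{6} + v_{7} + v_{8} = v_{4}  ⟹  sig = (5; 1)

Sorted signature multiset PRS(X):
{ (2; 1),  (2; 1,1,1) ×2,  (2; 1,1,1,2),  (3; —) ×2,  (5; 1) }


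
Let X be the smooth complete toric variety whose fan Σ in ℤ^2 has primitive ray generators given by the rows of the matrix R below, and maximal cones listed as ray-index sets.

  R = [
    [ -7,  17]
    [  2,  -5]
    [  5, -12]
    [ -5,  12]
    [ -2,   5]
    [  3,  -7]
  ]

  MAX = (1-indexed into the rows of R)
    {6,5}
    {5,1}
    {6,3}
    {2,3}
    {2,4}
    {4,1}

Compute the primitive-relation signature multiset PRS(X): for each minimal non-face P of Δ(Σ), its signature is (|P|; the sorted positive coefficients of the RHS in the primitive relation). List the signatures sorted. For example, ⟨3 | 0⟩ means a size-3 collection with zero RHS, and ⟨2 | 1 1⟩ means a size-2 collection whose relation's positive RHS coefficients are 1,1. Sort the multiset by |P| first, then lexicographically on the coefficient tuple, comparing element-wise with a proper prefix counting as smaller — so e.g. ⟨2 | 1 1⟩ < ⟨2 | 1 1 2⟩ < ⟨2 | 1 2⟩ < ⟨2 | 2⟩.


Δ(Σ) — 6 vertices, 9 min non-faces:

  {2,5}:  v_{2} + v_{5} = 0  ⟹  sig = ⟨2 | 0⟩
  {3,4}:  v_{3} + v_{4} = 0  ⟹  sig = ⟨2 | 0⟩
  {1,2}:  v_{1} + v_{2} = v_{4}  ⟹  sig = ⟨2 | 1⟩
  {1,3}:  v_{1} + v_{3} = v_{5}  ⟹  sig = ⟨2 | 1⟩
  {2,6}:  v_{2} + v_{6} = v_{3}  ⟹  sig = ⟨2 | 1⟩
  {3,5}:  v_{3} + v_{5} = v_{6}  ⟹  sig = ⟨2 | 1⟩
  {4,5}:  v_{4} + v_{5} = v_{1}  ⟹  sig = ⟨2 | 1⟩
  {4,6}:  v_{4} + v_{6} = v_{5}  ⟹  sig = ⟨2 | 1⟩
  {1,6}:  v_{1} + v_{6} = 2·v_{5}  ⟹  sig = ⟨2 | 2⟩

Hence PRS(X_Σ) =
    ⟨2 | 0⟩
    ⟨2 | 0⟩
    ⟨2 | 1⟩
    ⟨2 | 1⟩
    ⟨2 | 1⟩
    ⟨2 | 1⟩
    ⟨2 | 1⟩
    ⟨2 | 1⟩
    ⟨2 | 2⟩


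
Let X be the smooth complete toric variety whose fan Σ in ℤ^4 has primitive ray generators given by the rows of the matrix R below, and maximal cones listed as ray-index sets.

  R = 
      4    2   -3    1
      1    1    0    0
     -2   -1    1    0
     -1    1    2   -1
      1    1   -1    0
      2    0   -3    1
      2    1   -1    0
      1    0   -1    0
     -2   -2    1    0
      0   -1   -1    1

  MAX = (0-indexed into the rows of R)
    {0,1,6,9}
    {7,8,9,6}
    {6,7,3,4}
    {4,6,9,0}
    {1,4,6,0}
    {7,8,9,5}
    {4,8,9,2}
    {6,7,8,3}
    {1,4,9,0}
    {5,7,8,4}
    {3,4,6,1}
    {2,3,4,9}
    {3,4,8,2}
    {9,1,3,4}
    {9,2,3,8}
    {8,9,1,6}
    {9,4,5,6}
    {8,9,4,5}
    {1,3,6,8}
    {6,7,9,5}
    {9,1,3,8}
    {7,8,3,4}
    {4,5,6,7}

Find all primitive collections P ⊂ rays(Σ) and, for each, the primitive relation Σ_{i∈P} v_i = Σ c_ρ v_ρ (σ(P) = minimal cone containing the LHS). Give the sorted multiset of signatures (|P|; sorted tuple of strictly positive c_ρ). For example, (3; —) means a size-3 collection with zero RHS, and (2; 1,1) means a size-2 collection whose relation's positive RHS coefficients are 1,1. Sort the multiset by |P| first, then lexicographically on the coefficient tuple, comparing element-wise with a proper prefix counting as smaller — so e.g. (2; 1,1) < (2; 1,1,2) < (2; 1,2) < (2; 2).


Primitive collections (20):

  • {2,6}:  v_{2} + v_{6} = 0  →  sig = (2; —)
  • {1,7}:  v_{1} + v_{7} = v_{6}  →  sig = (2; 1)
  • {3,5}:  v_{3} + v_{5} = v_{4}  →  sig = (2; 1)
  • {0,8}:  v_{0} + v_{8} = v_{6} + v_{9}  →  sig = (2; 1,1)
  • {1,2}:  v_{1} + v_{2} = v_{3} + v_{9}  →  sig = (2; 1,1)
  • {2,7}:  v_{2} + v_{7} = v_{4} + v_{8}  →  sig = (2; 1,1)
  • {0,2}:  v_{0} + v_{2} = v_{1} + v_{4} + v_{9}  →  sig = (2; 1,1,1)
  • {1,5}:  v_{1} + v_{5} = v_{4} + v_{6} + v_{9}  →  sig = (2; 1,1,1)
  • {0,7}:  v_{0} + v_{7} = v_{4} + 2·v_{6} + v_{9}  →  sig = (2; 1,1,2)
  • {2,5}:  v_{2} + v_{5} = 2·v_{4} + v_{8} + v_{9}  →  sig = (2; 1,1,2)
  • {0,3}:  v_{0} + v_{3} = 2·v_{1} + v_{4}  →  sig = (2; 1,2)
  • {0,5}:  v_{0} + v_{5} = 2·v_{4} + 2·v_{6} + 2·v_{9}  →  sig = (2; 2,2,2)
  • {1,4,8}:  v_{1} + v_{4} + v_{8} = 0  →  sig = (3; —)
  • {3,7,9}:  v_{3} + v_{7} + v_{9} = 0  →  sig = (3; —)
  • {3,6,9}:  v_{3} + v_{6} + v_{9} = v_{1}  →  sig = (3; 1)
  • {4,6,8}:  v_{4} + v_{6} + v_{8} = v_{7}  →  sig = (3; 1)
  • {4,7,9}:  v_{4} + v_{7} + v_{9} = v_{5}  →  sig = (3; 1)
  • {5,6,8}:  v_{5} + v_{6} + v_{8} = 2·v_{7} + v_{9}  →  sig = (3; 1,2)
  • {1,4,6,9}:  v_{1} + v_{4} + v_{6} + v_{9} = v_{0}  →  sig = (4; 1)
  • {3,4,8,9}:  v_{3} + v_{4} + v_{8} + v_{9} = v_{2}  →  sig = (4; 1)

Sorted signature multiset PRS(X):
{ (2; —),  (2; 1) ×2,  (2; 1,1) ×3,  (2; 1,1,1) ×2,  (2; 1,1,2) ×2,  (2; 1,2),  (2; 2,2,2),  (3; —) ×2,  (3; 1) ×3,  (3; 1,2),  (4; 1) ×2 }


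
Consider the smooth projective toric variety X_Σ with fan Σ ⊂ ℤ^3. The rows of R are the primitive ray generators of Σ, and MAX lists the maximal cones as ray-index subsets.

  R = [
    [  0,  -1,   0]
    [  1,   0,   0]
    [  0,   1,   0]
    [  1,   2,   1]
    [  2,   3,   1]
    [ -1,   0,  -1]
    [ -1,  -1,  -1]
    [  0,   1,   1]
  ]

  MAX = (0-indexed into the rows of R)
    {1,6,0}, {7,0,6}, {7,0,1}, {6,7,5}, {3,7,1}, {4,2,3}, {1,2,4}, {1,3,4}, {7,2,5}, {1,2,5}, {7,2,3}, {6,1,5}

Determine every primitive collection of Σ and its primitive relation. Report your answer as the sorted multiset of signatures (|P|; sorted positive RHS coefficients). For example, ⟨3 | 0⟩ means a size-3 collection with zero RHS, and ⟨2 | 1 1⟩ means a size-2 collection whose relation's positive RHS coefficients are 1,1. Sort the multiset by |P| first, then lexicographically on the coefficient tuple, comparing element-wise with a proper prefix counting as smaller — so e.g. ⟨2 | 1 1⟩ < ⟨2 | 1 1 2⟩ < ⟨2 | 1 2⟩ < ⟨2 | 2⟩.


14 minimal non-faces of Δ(Σ) (on 8 rays):

  P={0,2}:  v_{0} + v_{2} = 0  so sig = ⟨2 | 0⟩
  P={0,5}:  v_{0} + v_{5} = v_{6}  so sig = ⟨2 | 1⟩
  P={2,6}:  v_{2} + v_{6} = v_{5}  so sig = ⟨2 | 1⟩
  P={3,6}:  v_{3} + v_{6} = v_{2}  so sig = ⟨2 | 1⟩
  P={0,3}:  v_{0} + v_{3} = v_{1} + v_{7}  so sig = ⟨2 | 1 1⟩
  P={0,4}:  v_{0} + v_{4} = v_{1} + v_{3}  so sig = ⟨2 | 1 1⟩
  P={4,6}:  v_{4} + v_{6} = v_{1} + 2·v_{2}  so sig = ⟨2 | 1 2⟩
  P={4,5}:  v_{4} + v_{5} = v_{1} + 3·v_{2}  so sig = ⟨2 | 1 3⟩
  P={3,5}:  v_{3} + v_{5} = 2·v_{2}  so sig = ⟨2 | 2⟩
  P={4,7}:  v_{4} + v_{7} = 2·v_{3}  so sig = ⟨2 | 2⟩
  P={1,6,7}:  v_{1} + v_{6} + v_{7} = 0  so sig = ⟨3 | 0⟩
  P={1,2,3}:  v_{1} + v_{2} + v_{3} = v_{4}  so sig = ⟨3 | 1⟩
  P={1,2,7}:  v_{1} + v_{2} + v_{7} = v_{3}  so sig = ⟨3 | 1⟩
  P={1,5,7}:  v_{1} + v_{5} + v_{7} = v_{2}  so sig = ⟨3 | 1⟩

Signatures (|P|; sorted positive RHS coefficients), sorted:
[⟨2 | 0⟩, ⟨2 | 1⟩, ⟨2 | 1⟩, ⟨2 | 1⟩, ⟨2 | 1 1⟩, ⟨2 | 1 1⟩, ⟨2 | 1 2⟩, ⟨2 | 1 3⟩, ⟨2 | 2⟩, ⟨2 | 2⟩, ⟨3 | 0⟩, ⟨3 | 1⟩, ⟨3 | 1⟩, ⟨3 | 1⟩]


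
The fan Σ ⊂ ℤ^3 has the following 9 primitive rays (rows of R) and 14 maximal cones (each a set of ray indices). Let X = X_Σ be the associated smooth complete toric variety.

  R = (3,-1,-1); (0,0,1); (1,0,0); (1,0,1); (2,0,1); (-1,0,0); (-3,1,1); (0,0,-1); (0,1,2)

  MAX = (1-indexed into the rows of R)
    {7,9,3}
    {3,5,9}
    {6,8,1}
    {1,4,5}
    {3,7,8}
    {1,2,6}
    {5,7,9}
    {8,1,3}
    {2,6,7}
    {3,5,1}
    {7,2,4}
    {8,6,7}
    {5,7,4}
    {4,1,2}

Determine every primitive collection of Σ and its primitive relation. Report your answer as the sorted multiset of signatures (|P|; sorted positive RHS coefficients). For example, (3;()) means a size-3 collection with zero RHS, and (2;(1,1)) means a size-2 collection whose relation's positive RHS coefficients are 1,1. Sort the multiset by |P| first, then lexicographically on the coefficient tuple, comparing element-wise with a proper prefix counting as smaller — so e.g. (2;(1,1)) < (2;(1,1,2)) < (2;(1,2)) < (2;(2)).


|primitive collections| = 16. Relations:

  P = {1,7}:  v_{1} + v_{7} = 0 ; sig = (2;())
  P = {2,8}:  v_{2} + v_{8} = 0 ; sig = (2;())
  P = {3,6}:  v_{3} + v_{6} = 0 ; sig = (2;())
  P = {2,3}:  v_{2} + v_{3} = v_{4} ; sig = (2;(1))
  P = {3,4}:  v_{3} + v_{4} = v_{5} ; sig = (2;(1))
  P = {4,6}:  v_{4} + v_{6} = v_{2} ; sig = (2;(1))
  P = {4,8}:  v_{4} + v_{8} = v_{3} ; sig = (2;(1))
  P = {5,6}:  v_{5} + v_{6} = v_{4} ; sig = (2;(1))
  P = {1,9}:  v_{1} + v_{9} = v_{3} + v_{5} ; sig = (2;(1,1))
  P = {6,9}:  v_{6} + v_{9} = v_{5} + v_{7} ; sig = (2;(1,1))
  P = {2,9}:  v_{2} + v_{9} = v_{4} + v_{5} + v_{7} ; sig = (2;(1,1,1))
  P = {4,9}:  v_{4} + v_{9} = 2·v_{5} + v_{7} ; sig = (2;(1,2))
  P = {8,9}:  v_{8} + v_{9} = 3·v_{3} + v_{7} ; sig = (2;(1,3))
  P = {2,5}:  v_{2} + v_{5} = 2·v_{4} ; sig = (2;(2))
  P = {5,8}:  v_{5} + v_{8} = 2·v_{3} ; sig = (2;(2))
  P = {3,5,7}:  v_{3} + v_{5} + v_{7} = v_{9} ; sig = (3;(1))

Signatures (|P|; sorted positive RHS coefficients), sorted:
    |P|=2: 15 collections, coeffs (), (), (), (1), (1), (1), (1), (1), (1,1), (1,1), (1,1,1), (1,2), (1,3), (2), (2)
    |P|=3: 1 collection, coeffs (1)


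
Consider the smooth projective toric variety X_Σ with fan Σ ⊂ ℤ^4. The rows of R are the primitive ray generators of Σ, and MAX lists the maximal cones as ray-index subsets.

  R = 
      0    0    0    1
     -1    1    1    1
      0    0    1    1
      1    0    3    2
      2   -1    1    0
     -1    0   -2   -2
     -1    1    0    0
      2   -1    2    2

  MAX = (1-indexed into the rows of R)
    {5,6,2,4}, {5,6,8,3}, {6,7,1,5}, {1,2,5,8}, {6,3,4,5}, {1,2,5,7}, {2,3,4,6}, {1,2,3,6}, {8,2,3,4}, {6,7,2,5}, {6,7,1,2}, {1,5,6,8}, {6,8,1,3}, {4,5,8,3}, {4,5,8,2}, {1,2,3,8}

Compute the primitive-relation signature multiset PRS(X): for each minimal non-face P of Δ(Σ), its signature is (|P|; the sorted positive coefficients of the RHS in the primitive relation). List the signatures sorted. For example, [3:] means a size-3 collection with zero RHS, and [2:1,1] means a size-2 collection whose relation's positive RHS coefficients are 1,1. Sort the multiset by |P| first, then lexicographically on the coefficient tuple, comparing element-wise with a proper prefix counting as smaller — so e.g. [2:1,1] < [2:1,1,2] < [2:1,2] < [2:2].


Σ has 9 primitive collections:

  {3,7}:  v_{3} + v_{7} = v_{2}  ⇒ sig = [2:1]
  {1,4}:  v_{1} + v_{4} = v_{2} + v_{8}  ⇒ sig = [2:1,1]
  {7,8}:  v_{7} + v_{8} = v_{1} + v_{2} + v_{5}  ⇒ sig = [2:1,1,1]
  {4,7}:  v_{4} + v_{7} = 2·v_{2} + v_{5}  ⇒ sig = [2:1,2]
  {1,3,5}:  v_{1} + v_{3} + v_{5} = v_{8}  ⇒ sig = [3:1]
  {2,3,5}:  v_{2} + v_{3} + v_{5} = v_{4}  ⇒ sig = [3:1]
  {2,6,8}:  v_{2} + v_{6} + v_{8} = v_{3}  ⇒ sig = [3:1]
  {4,6,8}:  v_{4} + v_{6} + v_{8} = 2·v_{3} + v_{5}  ⇒ sig = [3:1,2]
  {1,2,5,6}:  v_{1} + v_{2} + v_{5} + v_{6} = 0  ⇒ sig = [4:]

Signatures (|P|; sorted positive RHS coefficients), sorted:
    [2:1]
    [2:1,1]
    [2:1,1,1]
    [2:1,2]
    [3:1]
    [3:1]
    [3:1]
    [3:1,2]
    [4:]


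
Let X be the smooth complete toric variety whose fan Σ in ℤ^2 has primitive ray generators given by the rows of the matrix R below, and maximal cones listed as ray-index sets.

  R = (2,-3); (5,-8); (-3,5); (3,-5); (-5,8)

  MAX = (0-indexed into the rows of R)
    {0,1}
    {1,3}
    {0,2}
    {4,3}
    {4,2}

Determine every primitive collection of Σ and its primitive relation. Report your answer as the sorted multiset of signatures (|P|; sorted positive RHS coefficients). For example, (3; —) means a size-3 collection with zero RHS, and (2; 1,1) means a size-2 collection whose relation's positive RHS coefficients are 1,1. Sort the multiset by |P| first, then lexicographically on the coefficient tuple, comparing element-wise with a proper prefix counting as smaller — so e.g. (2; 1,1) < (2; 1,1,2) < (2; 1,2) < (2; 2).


The 5 primitive collections of Σ (r=5, n=2):

  {1,4}:  v_{1} + v_{4} = 0 — sig = (2; —)
  {2,3}:  v_{2} + v_{3} = 0 — sig = (2; —)
  {0,3}:  v_{0} + v_{3} = v_{1} — sig = (2; 1)
  {0,4}:  v_{0} + v_{4} = v_{2} — sig = (2; 1)
  {1,2}:  v_{1} + v_{2} = v_{0} — sig = (2; 1)

Sorted signature multiset PRS(X):
    (2; —)
    (2; —)
    (2; 1)
    (2; 1)
    (2; 1)


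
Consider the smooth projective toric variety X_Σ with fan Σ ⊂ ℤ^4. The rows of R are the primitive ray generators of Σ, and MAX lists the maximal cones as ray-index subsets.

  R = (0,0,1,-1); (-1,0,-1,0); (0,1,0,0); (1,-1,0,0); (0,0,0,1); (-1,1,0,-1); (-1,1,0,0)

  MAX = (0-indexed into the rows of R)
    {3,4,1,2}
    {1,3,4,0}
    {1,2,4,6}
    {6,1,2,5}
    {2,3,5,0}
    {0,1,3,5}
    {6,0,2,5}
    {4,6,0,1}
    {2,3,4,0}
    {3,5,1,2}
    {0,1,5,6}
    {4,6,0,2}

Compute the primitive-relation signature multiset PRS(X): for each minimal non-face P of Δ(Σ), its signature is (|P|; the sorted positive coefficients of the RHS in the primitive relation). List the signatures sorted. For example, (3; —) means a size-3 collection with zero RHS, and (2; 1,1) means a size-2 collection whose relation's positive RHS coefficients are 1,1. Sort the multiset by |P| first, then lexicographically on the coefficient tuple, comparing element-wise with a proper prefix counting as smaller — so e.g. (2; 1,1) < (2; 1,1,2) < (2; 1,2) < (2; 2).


The 3 primitive collections of Σ (r=7, n=4):

  P={3,6}:  v_{3} + v_{6} = 0 — sig = (2; —)
  P={4,5}:  v_{4} + v_{5} = v_{6} — sig = (2; 1)
  P={0,1,2}:  v_{0} + v_{1} + v_{2} = v_{5} — sig = (3; 1)

so the primitive-relation signature multiset is
    (2; —)
    (2; 1)
    (3; 1)


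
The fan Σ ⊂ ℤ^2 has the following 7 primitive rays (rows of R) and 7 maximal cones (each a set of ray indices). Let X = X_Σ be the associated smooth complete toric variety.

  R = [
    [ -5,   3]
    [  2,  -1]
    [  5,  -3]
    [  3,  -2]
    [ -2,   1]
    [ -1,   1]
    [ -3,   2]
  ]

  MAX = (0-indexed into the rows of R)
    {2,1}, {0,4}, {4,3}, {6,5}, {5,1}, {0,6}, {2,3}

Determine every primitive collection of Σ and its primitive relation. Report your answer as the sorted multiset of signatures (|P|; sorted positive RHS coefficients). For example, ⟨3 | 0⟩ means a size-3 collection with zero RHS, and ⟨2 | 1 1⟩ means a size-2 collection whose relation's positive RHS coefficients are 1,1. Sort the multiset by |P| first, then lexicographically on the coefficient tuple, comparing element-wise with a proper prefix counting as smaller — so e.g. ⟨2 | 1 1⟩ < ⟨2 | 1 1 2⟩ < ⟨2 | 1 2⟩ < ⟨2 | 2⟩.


Primitive collections (14):

  {0,2}:  v_{0} + v_{2} = 0  so sig = ⟨2 | 0⟩
  {1,4}:  v_{1} + v_{4} = 0  so sig = ⟨2 | 0⟩
  {3,6}:  v_{3} + v_{6} = 0  so sig = ⟨2 | 0⟩
  {0,1}:  v_{0} + v_{1} = v_{6}  so sig = ⟨2 | 1⟩
  {0,3}:  v_{0} + v_{3} = v_{4}  so sig = ⟨2 | 1⟩
  {1,3}:  v_{1} + v_{3} = v_{2}  so sig = ⟨2 | 1⟩
  {1,6}:  v_{1} + v_{6} = v_{5}  so sig = ⟨2 | 1⟩
  {2,4}:  v_{2} + v_{4} = v_{3}  so sig = ⟨2 | 1⟩
  {2,6}:  v_{2} + v_{6} = v_{1}  so sig = ⟨2 | 1⟩
  {3,5}:  v_{3} + v_{5} = v_{1}  so sig = ⟨2 | 1⟩
  {4,5}:  v_{4} + v_{5} = v_{6}  so sig = ⟨2 | 1⟩
  {4,6}:  v_{4} + v_{6} = v_{0}  so sig = ⟨2 | 1⟩
  {0,5}:  v_{0} + v_{5} = 2·v_{6}  so sig = ⟨2 | 2⟩
  {2,5}:  v_{2} + v_{5} = 2·v_{1}  so sig = ⟨2 | 2⟩

Sorted signature multiset PRS(X):
    ⟨2 | 0⟩
    ⟨2 | 0⟩
    ⟨2 | 0⟩
    ⟨2 | 1⟩
    ⟨2 | 1⟩
    ⟨2 | 1⟩
    ⟨2 | 1⟩
    ⟨2 | 1⟩
    ⟨2 | 1⟩
    ⟨2 | 1⟩
    ⟨2 | 1⟩
    ⟨2 | 1⟩
    ⟨2 | 2⟩
    ⟨2 | 2⟩


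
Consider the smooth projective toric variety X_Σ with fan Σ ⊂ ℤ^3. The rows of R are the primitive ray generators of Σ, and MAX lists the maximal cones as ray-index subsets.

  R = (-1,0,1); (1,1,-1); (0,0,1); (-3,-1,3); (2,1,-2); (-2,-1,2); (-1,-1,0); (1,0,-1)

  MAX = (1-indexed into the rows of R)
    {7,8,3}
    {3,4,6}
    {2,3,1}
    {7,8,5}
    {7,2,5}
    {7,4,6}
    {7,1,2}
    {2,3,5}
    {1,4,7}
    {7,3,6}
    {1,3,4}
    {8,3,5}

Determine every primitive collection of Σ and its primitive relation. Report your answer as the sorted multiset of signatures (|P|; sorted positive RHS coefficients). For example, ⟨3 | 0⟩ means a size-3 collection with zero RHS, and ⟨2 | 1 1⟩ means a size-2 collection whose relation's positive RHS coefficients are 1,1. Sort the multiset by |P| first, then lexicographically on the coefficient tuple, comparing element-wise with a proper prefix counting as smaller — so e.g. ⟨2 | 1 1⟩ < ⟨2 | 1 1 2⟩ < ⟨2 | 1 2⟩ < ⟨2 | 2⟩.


|primitive collections| = 14. Relations:

  P = {1,8}:  v_{1} + v_{8} = 0 — sig = ⟨2 | 0⟩
  P = {5,6}:  v_{5} + v_{6} = 0 — sig = ⟨2 | 0⟩
  P = {1,5}:  v_{1} + v_{5} = v_{2} — sig = ⟨2 | 1⟩
  P = {1,6}:  v_{1} + v_{6} = v_{4} — sig = ⟨2 | 1⟩
  P = {2,6}:  v_{2} + v_{6} = v_{1} — sig = ⟨2 | 1⟩
  P = {2,8}:  v_{2} + v_{8} = v_{5} — sig = ⟨2 | 1⟩
  P = {4,5}:  v_{4} + v_{5} = v_{1} — sig = ⟨2 | 1⟩
  P = {4,8}:  v_{4} + v_{8} = v_{6} — sig = ⟨2 | 1⟩
  P = {6,8}:  v_{6} + v_{8} = v_{3} + v_{7} — sig = ⟨2 | 1 1⟩
  P = {2,4}:  v_{2} + v_{4} = 2·v_{1} — sig = ⟨2 | 2⟩
  P = {2,3,7}:  v_{2} + v_{3} + v_{7} = 0 — sig = ⟨3 | 0⟩
  P = {1,3,7}:  v_{1} + v_{3} + v_{7} = v_{6} — sig = ⟨3 | 1⟩
  P = {3,5,7}:  v_{3} + v_{5} + v_{7} = v_{8} — sig = ⟨3 | 1⟩
  P = {3,4,7}:  v_{3} + v_{4} + v_{7} = 2·v_{6} — sig = ⟨3 | 2⟩

Hence PRS(X_Σ) =
[⟨2 | 0⟩, ⟨2 | 0⟩, ⟨2 | 1⟩, ⟨2 | 1⟩, ⟨2 | 1⟩, ⟨2 | 1⟩, ⟨2 | 1⟩, ⟨2 | 1⟩, ⟨2 | 1 1⟩, ⟨2 | 2⟩, ⟨3 | 0⟩, ⟨3 | 1⟩, ⟨3 | 1⟩, ⟨3 | 2⟩]


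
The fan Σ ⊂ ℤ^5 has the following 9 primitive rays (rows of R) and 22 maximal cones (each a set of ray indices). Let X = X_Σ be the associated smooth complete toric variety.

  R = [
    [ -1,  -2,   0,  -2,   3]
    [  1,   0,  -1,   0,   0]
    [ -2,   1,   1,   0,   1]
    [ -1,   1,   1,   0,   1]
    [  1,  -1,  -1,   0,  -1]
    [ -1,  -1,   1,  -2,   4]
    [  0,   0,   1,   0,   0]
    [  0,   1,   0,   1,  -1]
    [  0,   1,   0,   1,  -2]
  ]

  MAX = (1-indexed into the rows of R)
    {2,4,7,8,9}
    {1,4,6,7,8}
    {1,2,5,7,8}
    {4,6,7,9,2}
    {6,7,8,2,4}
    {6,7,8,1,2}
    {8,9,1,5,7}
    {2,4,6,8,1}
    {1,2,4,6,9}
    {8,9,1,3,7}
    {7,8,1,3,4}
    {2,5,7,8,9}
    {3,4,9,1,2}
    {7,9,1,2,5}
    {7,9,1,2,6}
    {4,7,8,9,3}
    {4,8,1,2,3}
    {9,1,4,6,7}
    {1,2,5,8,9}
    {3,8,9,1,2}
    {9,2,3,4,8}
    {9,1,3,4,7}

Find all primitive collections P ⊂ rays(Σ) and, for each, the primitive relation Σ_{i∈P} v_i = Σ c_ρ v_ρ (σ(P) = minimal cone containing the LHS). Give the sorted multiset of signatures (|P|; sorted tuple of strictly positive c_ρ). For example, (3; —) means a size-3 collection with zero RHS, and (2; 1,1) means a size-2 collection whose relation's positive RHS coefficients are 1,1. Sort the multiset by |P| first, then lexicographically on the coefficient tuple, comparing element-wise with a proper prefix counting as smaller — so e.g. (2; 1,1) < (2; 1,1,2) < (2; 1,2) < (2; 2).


The 9 primitive collections of Σ (r=9, n=5):

  P={4,5}:  v_{4} + v_{5} = 0  →  sig = (2; —)
  P={3,5}:  v_{3} + v_{5} = v_{1} + v_{8} + v_{9}  →  sig = (2; 1,1,1)
  P={5,6}:  v_{5} + v_{6} = v_{1} + v_{2} + v_{7}  →  sig = (2; 1,1,1)
  P={3,6}:  v_{3} + v_{6} = v_{1} + 2·v_{4}  →  sig = (2; 1,2)
  P={2,3,7}:  v_{2} + v_{3} + v_{7} = v_{4}  →  sig = (3; 1)
  P={6,8,9}:  v_{6} + v_{8} + v_{9} = v_{4}  →  sig = (3; 1)
  P={1,2,4,7}:  v_{1} + v_{2} + v_{4} + v_{7} = v_{6}  →  sig = (4; 1)
  P={1,4,8,9}:  v_{1} + v_{4} + v_{8} + v_{9} = v_{3}  →  sig = (4; 1)
  P={1,2,7,8,9}:  v_{1} + v_{2} + v_{7} + v_{8} + v_{9} = 0  →  sig = (5; —)

Sorted signature multiset PRS(X):
[(2; —), (2; 1,1,1), (2; 1,1,1), (2; 1,2), (3; 1), (3; 1), (4; 1), (4; 1), (5; —)]


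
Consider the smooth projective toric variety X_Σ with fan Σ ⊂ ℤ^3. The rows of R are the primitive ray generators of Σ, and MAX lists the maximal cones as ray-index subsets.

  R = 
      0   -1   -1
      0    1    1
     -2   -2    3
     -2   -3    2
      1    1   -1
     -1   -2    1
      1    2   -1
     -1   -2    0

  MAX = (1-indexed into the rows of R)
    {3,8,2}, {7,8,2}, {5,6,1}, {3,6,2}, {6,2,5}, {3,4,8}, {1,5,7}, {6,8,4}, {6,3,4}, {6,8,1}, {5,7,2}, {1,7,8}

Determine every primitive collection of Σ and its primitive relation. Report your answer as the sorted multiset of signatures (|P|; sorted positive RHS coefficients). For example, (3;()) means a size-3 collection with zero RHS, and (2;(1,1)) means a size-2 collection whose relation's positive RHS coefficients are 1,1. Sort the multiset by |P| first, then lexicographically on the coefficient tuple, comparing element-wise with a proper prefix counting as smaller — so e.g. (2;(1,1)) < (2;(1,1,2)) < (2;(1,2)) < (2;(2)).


|primitive collections| = 12. Relations:

  {1,2}:  v_{1} + v_{2} = 0 ; sig = (2;())
  {6,7}:  v_{6} + v_{7} = 0 ; sig = (2;())
  {1,3}:  v_{1} + v_{3} = v_{4} ; sig = (2;(1))
  {2,4}:  v_{2} + v_{4} = v_{3} ; sig = (2;(1))
  {4,5}:  v_{4} + v_{5} = v_{6} ; sig = (2;(1))
  {5,8}:  v_{5} + v_{8} = v_{1} ; sig = (2;(1))
  {1,4}:  v_{1} + v_{4} = v_{6} + v_{8} ; sig = (2;(1,1))
  {3,5}:  v_{3} + v_{5} = v_{2} + v_{6} ; sig = (2;(1,1))
  {4,7}:  v_{4} + v_{7} = v_{2} + v_{8} ; sig = (2;(1,1))
  {3,7}:  v_{3} + v_{7} = 2·v_{2} + v_{8} ; sig = (2;(1,2))
  {2,6,8}:  v_{2} + v_{6} + v_{8} = v_{4} ; sig = (3;(1))
  {3,6,8}:  v_{3} + v_{6} + v_{8} = 2·v_{4} ; sig = (3;(2))

so the primitive-relation signature multiset is
    (2;())
    (2;())
    (2;(1))
    (2;(1))
    (2;(1))
    (2;(1))
    (2;(1,1))
    (2;(1,1))
    (2;(1,1))
    (2;(1,2))
    (3;(1))
    (3;(2))


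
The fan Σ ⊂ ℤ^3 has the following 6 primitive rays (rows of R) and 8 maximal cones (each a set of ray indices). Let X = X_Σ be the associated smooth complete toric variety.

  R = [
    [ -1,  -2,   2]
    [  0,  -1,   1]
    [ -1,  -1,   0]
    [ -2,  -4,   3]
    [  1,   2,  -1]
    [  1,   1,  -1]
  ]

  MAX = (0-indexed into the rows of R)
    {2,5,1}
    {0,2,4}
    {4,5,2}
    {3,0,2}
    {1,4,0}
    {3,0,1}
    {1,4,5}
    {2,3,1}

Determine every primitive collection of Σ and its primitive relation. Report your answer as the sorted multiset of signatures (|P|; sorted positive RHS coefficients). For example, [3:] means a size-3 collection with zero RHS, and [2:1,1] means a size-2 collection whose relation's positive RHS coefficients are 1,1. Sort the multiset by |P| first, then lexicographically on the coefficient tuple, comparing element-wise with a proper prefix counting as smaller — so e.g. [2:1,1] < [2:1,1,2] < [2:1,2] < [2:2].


|primitive collections| = 5. Relations:

  P={0,5}:  v_{0} + v_{5} = v_{1}  so sig = [2:1]
  P={3,4}:  v_{3} + v_{4} = v_{0}  so sig = [2:1]
  P={3,5}:  v_{3} + v_{5} = 2·v_{1} + v_{2}  so sig = [2:1,2]
  P={1,2,4}:  v_{1} + v_{2} + v_{4} = 0  so sig = [3:]
  P={0,1,2}:  v_{0} + v_{1} + v_{2} = v_{3}  so sig = [3:1]

Hence PRS(X_Σ) =
[[2:1], [2:1], [2:1,2], [3:], [3:1]]
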